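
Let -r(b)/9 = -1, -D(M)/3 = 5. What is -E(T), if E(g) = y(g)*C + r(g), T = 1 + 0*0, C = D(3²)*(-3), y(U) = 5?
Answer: -234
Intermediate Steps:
D(M) = -15 (D(M) = -3*5 = -15)
C = 45 (C = -15*(-3) = 45)
r(b) = 9 (r(b) = -9*(-1) = 9)
T = 1 (T = 1 + 0 = 1)
E(g) = 234 (E(g) = 5*45 + 9 = 225 + 9 = 234)
-E(T) = -1*234 = -234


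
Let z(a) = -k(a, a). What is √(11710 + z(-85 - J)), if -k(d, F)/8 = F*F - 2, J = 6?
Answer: √77942 ≈ 279.18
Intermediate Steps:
k(d, F) = 16 - 8*F² (k(d, F) = -8*(F*F - 2) = -8*(F² - 2) = -8*(-2 + F²) = 16 - 8*F²)
z(a) = -16 + 8*a² (z(a) = -(16 - 8*a²) = -16 + 8*a²)
√(11710 + z(-85 - J)) = √(11710 + (-16 + 8*(-85 - 1*6)²)) = √(11710 + (-16 + 8*(-85 - 6)²)) = √(11710 + (-16 + 8*(-91)²)) = √(11710 + (-16 + 8*8281)) = √(11710 + (-16 + 66248)) = √(11710 + 66232) = √77942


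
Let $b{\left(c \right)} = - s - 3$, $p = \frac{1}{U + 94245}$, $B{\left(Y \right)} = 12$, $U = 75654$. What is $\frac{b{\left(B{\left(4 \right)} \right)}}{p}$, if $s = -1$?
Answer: $-339798$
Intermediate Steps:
$p = \frac{1}{169899}$ ($p = \frac{1}{75654 + 94245} = \frac{1}{169899} \approx 5.8858 \cdot 10^{-6}$)
$b{\left(c \right)} = -2$ ($b{\left(c \right)} = \left(-1\right) \left(-1\right) - 3 = 1 - 3 = -2$)
$\frac{b{\left(B{\left(4 \right)} \right)}}{p} = - 2 \frac{1}{\frac{1}{169899}} = \left(-2\right) 169899 = -339798$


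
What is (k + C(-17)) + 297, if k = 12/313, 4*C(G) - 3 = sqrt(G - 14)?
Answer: 372831/1252 + I*sqrt(31)/4 ≈ 297.79 + 1.3919*I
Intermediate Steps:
C(G) = 3/4 + sqrt(-14 + G)/4 (C(G) = 3/4 + sqrt(G - 14)/4 = 3/4 + sqrt(-14 + G)/4)
k = 12/313 (k = 12*(1/313) = 12/313 ≈ 0.038339)
(k + C(-17)) + 297 = (12/313 + (3/4 + sqrt(-14 - 17)/4)) + 297 = (12/313 + (3/4 + sqrt(-31)/4)) + 297 = (12/313 + (3/4 + (I*sqrt(31))/4)) + 297 = (12/313 + (3/4 + I*sqrt(31)/4)) + 297 = (987/1252 + I*sqrt(31)/4) + 297 = 372831/1252 + I*sqrt(31)/4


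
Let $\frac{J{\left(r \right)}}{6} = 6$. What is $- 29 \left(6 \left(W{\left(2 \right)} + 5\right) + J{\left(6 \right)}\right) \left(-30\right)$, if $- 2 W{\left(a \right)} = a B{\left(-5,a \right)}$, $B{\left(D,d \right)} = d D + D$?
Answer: $135720$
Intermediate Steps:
$B{\left(D,d \right)} = D + D d$ ($B{\left(D,d \right)} = D d + D = D + D d$)
$J{\left(r \right)} = 36$ ($J{\left(r \right)} = 6 \cdot 6 = 36$)
$W{\left(a \right)} = - \frac{a \left(-5 - 5 a\right)}{2}$ ($W{\left(a \right)} = - \frac{a \left(- 5 \left(1 + a\right)\right)}{2} = - \frac{a \left(-5 - 5 a\right)}{2}$)
$- 29 \left(6 \left(W{\left(2 \right)} + 5\right) + J{\left(6 \right)}\right) \left(-30\right) = - 29 \left(6 \left(\frac{5}{2} \cdot 2 \left(1 + 2\right) + 5\right) + 36\right) \left(-30\right) = - 29 \left(6 \left(\frac{5}{2} \cdot 2 \cdot 3 + 5\right) + 36\right) \left(-30\right) = - 29 \left(6 \left(15 + 5\right) + 36\right) \left(-30\right) = - 29 \left(6 \cdot 20 + 36\right) \left(-30\right) = - 29 \left(120 + 36\right) \left(-30\right) = \left(-29\right) 156 \left(-30\right) = \left(-4524\right) \left(-30\right) = 135720$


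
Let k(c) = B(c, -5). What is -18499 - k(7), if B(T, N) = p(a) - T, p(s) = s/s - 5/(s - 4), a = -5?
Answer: -166442/9 ≈ -18494.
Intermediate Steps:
p(s) = 1 - 5/(-4 + s)
B(T, N) = 14/9 - T (B(T, N) = (-9 - 5)/(-4 - 5) - T = -14/(-9) - T = -⅑*(-14) - T = 14/9 - T)
k(c) = 14/9 - c
-18499 - k(7) = -18499 - (14/9 - 1*7) = -18499 - (14/9 - 7) = -18499 - 1*(-49/9) = -18499 + 49/9 = -166442/9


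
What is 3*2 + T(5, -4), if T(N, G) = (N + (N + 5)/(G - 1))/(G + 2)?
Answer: 9/2 ≈ 4.5000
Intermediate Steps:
T(N, G) = (N + (5 + N)/(-1 + G))/(2 + G)
3*2 + T(5, -4) = 3*2 + (5 - 4*5)/(-2 - 4 + (-4)²) = 6 + (5 - 20)/(-2 - 4 + 16) = 6 - 15/10 = 6 + (⅒)*(-15) = 6 - 3/2 = 9/2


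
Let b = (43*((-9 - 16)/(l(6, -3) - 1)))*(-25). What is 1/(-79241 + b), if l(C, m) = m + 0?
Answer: -4/343839 ≈ -1.1633e-5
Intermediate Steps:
l(C, m) = m
b = -26875/4 (b = (43*((-9 - 16)/(-3 - 1)))*(-25) = (43*(-25/(-4)))*(-25) = (43*(-25*(-¼)))*(-25) = (43*(25/4))*(-25) = (1075/4)*(-25) = -26875/4 ≈ -6718.8)
1/(-79241 + b) = 1/(-79241 - 26875/4) = 1/(-343839/4) = -4/343839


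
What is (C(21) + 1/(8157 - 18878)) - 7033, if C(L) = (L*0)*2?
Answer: -75400794/10721 ≈ -7033.0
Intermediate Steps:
C(L) = 0 (C(L) = 0*2 = 0)
(C(21) + 1/(8157 - 18878)) - 7033 = (0 + 1/(8157 - 18878)) - 7033 = (0 + 1/(-10721)) - 7033 = (0 - 1/10721) - 7033 = -1/10721 - 7033 = -75400794/10721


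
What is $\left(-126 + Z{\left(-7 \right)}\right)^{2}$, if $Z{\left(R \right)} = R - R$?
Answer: $15876$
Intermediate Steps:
$Z{\left(R \right)} = 0$
$\left(-126 + Z{\left(-7 \right)}\right)^{2} = \left(-126 + 0\right)^{2} = \left(-126\right)^{2} = 15876$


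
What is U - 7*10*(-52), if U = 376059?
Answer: 379699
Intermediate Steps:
U - 7*10*(-52) = 376059 - 7*10*(-52) = 376059 - 70*(-52) = 376059 + 3640 = 379699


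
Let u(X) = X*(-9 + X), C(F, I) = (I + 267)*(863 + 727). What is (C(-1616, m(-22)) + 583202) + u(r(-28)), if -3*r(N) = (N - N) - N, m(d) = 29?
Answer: 9486118/9 ≈ 1.0540e+6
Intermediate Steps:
C(F, I) = 424530 + 1590*I (C(F, I) = (267 + I)*1590 = 424530 + 1590*I)
r(N) = N/3 (r(N) = -((N - N) - N)/3 = -(0 - N)/3 = -(-1)*N/3 = N/3)
(C(-1616, m(-22)) + 583202) + u(r(-28)) = ((424530 + 1590*29) + 583202) + ((⅓)*(-28))*(-9 + (⅓)*(-28)) = ((424530 + 46110) + 583202) - 28*(-9 - 28/3)/3 = (470640 + 583202) - 28/3*(-55/3) = 1053842 + 1540/9 = 9486118/9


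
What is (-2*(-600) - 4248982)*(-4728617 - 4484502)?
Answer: 39135321052058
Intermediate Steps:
(-2*(-600) - 4248982)*(-4728617 - 4484502) = (1200 - 4248982)*(-9213119) = -4247782*(-9213119) = 39135321052058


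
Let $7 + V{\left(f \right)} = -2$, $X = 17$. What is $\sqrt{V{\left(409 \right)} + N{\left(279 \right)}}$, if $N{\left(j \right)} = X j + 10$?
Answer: $2 \sqrt{1186} \approx 68.877$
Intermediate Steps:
$V{\left(f \right)} = -9$ ($V{\left(f \right)} = -7 - 2 = -9$)
$N{\left(j \right)} = 10 + 17 j$ ($N{\left(j \right)} = 17 j + 10 = 10 + 17 j$)
$\sqrt{V{\left(409 \right)} + N{\left(279 \right)}} = \sqrt{-9 + \left(10 + 17 \cdot 279\right)} = \sqrt{-9 + \left(10 + 4743\right)} = \sqrt{-9 + 4753} = \sqrt{4744} = 2 \sqrt{1186}$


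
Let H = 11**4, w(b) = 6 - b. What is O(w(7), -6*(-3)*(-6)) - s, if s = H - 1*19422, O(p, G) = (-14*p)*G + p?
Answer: 3268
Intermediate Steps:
H = 14641
O(p, G) = p - 14*G*p (O(p, G) = -14*G*p + p = p - 14*G*p)
s = -4781 (s = 14641 - 1*19422 = 14641 - 19422 = -4781)
O(w(7), -6*(-3)*(-6)) - s = (6 - 1*7)*(1 - 14*(-6*(-3))*(-6)) - 1*(-4781) = (6 - 7)*(1 - 252*(-6)) + 4781 = -(1 - 14*(-108)) + 4781 = -(1 + 1512) + 4781 = -1*1513 + 4781 = -1513 + 4781 = 3268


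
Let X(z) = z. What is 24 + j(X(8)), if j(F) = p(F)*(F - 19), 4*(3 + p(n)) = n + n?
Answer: 13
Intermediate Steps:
p(n) = -3 + n/2 (p(n) = -3 + (n + n)/4 = -3 + (2*n)/4 = -3 + n/2)
j(F) = (-19 + F)*(-3 + F/2) (j(F) = (-3 + F/2)*(F - 19) = (-3 + F/2)*(-19 + F) = (-19 + F)*(-3 + F/2))
24 + j(X(8)) = 24 + (-19 + 8)*(-6 + 8)/2 = 24 + (½)*(-11)*2 = 24 - 11 = 13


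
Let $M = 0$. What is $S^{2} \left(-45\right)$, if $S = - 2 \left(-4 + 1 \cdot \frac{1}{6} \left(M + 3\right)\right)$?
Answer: $-2205$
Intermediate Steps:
$S = 7$ ($S = - 2 \left(-4 + 1 \cdot \frac{1}{6} \left(0 + 3\right)\right) = - 2 \left(-4 + 1 \cdot \frac{1}{6} \cdot 3\right) = - 2 \left(-4 + \frac{1}{6} \cdot 3\right) = - 2 \left(-4 + \frac{1}{2}\right) = \left(-2\right) \left(- \frac{7}{2}\right) = 7$)
$S^{2} \left(-45\right) = 7^{2} \left(-45\right) = 49 \left(-45\right) = -2205$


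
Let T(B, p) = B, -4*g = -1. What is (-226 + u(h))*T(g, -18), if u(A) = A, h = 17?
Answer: -209/4 ≈ -52.250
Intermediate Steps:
g = ¼ (g = -¼*(-1) = ¼ ≈ 0.25000)
(-226 + u(h))*T(g, -18) = (-226 + 17)*(¼) = -209*¼ = -209/4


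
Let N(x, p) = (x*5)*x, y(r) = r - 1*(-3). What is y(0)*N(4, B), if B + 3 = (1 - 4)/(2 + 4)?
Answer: 240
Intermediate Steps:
y(r) = 3 + r (y(r) = r + 3 = 3 + r)
B = -7/2 (B = -3 + (1 - 4)/(2 + 4) = -3 - 3/6 = -3 - 3*⅙ = -3 - ½ = -7/2 ≈ -3.5000)
N(x, p) = 5*x² (N(x, p) = (5*x)*x = 5*x²)
y(0)*N(4, B) = (3 + 0)*(5*4²) = 3*(5*16) = 3*80 = 240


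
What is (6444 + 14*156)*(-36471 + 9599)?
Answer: -231851616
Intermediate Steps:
(6444 + 14*156)*(-36471 + 9599) = (6444 + 2184)*(-26872) = 8628*(-26872) = -231851616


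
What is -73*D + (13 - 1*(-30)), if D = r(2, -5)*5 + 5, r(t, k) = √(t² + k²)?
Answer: -322 - 365*√29 ≈ -2287.6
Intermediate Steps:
r(t, k) = √(k² + t²)
D = 5 + 5*√29 (D = √((-5)² + 2²)*5 + 5 = √(25 + 4)*5 + 5 = √29*5 + 5 = 5*√29 + 5 = 5 + 5*√29 ≈ 31.926)
-73*D + (13 - 1*(-30)) = -73*(5 + 5*√29) + (13 - 1*(-30)) = (-365 - 365*√29) + (13 + 30) = (-365 - 365*√29) + 43 = -322 - 365*√29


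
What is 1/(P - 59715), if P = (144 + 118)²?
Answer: 1/8929 ≈ 0.00011199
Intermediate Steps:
P = 68644 (P = 262² = 68644)
1/(P - 59715) = 1/(68644 - 59715) = 1/8929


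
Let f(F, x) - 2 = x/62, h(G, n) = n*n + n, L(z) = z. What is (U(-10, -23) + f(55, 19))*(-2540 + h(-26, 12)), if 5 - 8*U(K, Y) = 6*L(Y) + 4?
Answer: -1454538/31 ≈ -46921.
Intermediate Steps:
h(G, n) = n + n² (h(G, n) = n² + n = n + n²)
f(F, x) = 2 + x/62
U(K, Y) = ⅛ - 3*Y/4 (U(K, Y) = 5/8 - (6*Y + 4)/8 = 5/8 - (4 + 6*Y)/8 = 5/8 + (-½ - 3*Y/4) = ⅛ - 3*Y/4)
(U(-10, -23) + f(55, 19))*(-2540 + h(-26, 12)) = ((⅛ - ¾*(-23)) + (2 + (1/62)*19))*(-2540 + 12*(1 + 12)) = ((⅛ + 69/4) + (2 + 19/62))*(-2540 + 12*13) = (139/8 + 143/62)*(-2540 + 156) = (4881/248)*(-2384) = -1454538/31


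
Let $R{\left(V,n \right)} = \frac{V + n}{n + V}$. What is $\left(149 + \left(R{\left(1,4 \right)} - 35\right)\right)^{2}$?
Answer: $13225$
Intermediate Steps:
$R{\left(V,n \right)} = 1$ ($R{\left(V,n \right)} = \frac{V + n}{V + n} = 1$)
$\left(149 + \left(R{\left(1,4 \right)} - 35\right)\right)^{2} = \left(149 + \left(1 - 35\right)\right)^{2} = \left(149 - 34\right)^{2} = 115^{2} = 13225$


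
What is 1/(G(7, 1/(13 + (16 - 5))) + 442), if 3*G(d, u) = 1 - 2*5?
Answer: 1/439 ≈ 0.0022779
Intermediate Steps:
G(d, u) = -3 (G(d, u) = (1 - 2*5)/3 = (1 - 10)/3 = (⅓)*(-9) = -3)
1/(G(7, 1/(13 + (16 - 5))) + 442) = 1/(-3 + 442) = 1/439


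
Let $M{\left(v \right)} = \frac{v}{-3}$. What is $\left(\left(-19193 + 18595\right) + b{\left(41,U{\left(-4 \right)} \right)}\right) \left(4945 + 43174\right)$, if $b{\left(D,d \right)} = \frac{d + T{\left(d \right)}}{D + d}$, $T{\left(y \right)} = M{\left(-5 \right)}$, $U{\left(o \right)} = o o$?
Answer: $- \frac{4918002395}{171} \approx -2.876 \cdot 10^{7}$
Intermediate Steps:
$U{\left(o \right)} = o^{2}$
$M{\left(v \right)} = - \frac{v}{3}$ ($M{\left(v \right)} = v \left(- \frac{1}{3}\right) = - \frac{v}{3}$)
$T{\left(y \right)} = \frac{5}{3}$ ($T{\left(y \right)} = \left(- \frac{1}{3}\right) \left(-5\right) = \frac{5}{3}$)
$b{\left(D,d \right)} = \frac{\frac{5}{3} + d}{D + d}$ ($b{\left(D,d \right)} = \frac{d + \frac{5}{3}}{D + d} = \frac{\frac{5}{3} + d}{D + d}$)
$\left(\left(-19193 + 18595\right) + b{\left(41,U{\left(-4 \right)} \right)}\right) \left(4945 + 43174\right) = \left(\left(-19193 + 18595\right) + \frac{\frac{5}{3} + \left(-4\right)^{2}}{41 + \left(-4\right)^{2}}\right) \left(4945 + 43174\right) = \left(-598 + \frac{\frac{5}{3} + 16}{41 + 16}\right) 48119 = \left(-598 + \frac{1}{57} \cdot \frac{53}{3}\right) 48119 = \left(-598 + \frac{53}{171}\right) 48119 = \left(- \frac{102205}{171}\right) 48119 = - \frac{4918002395}{171}$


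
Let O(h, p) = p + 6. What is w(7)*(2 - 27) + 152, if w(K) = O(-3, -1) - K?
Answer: 202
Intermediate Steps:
O(h, p) = 6 + p
w(K) = 5 - K (w(K) = (6 - 1) - K = 5 - K)
w(7)*(2 - 27) + 152 = (5 - 1*7)*(2 - 27) + 152 = (5 - 7)*(-25) + 152 = -2*(-25) + 152 = 50 + 152 = 202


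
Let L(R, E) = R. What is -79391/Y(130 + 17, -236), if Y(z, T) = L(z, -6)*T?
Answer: 79391/34692 ≈ 2.2885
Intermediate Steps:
Y(z, T) = T*z (Y(z, T) = z*T = T*z)
-79391/Y(130 + 17, -236) = -79391*(-1/(236*(130 + 17))) = -79391/((-236*147)) = -79391/(-34692) = -79391*(-1/34692) = 79391/34692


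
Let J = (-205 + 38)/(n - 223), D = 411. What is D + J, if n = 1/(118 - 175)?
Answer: 5234151/12712 ≈ 411.75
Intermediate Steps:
n = -1/57 (n = 1/(-57) = -1/57 ≈ -0.017544)
J = 9519/12712 (J = (-205 + 38)/(-1/57 - 223) = -167/(-12712/57) = -167*(-57/12712) = 9519/12712 ≈ 0.74882)
D + J = 411 + 9519/12712 = 5234151/12712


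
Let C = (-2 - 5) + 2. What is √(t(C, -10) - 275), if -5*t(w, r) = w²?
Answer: 2*I*√70 ≈ 16.733*I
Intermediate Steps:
C = -5 (C = -7 + 2 = -5)
t(w, r) = -w²/5
√(t(C, -10) - 275) = √(-⅕*(-5)² - 275) = √(-⅕*25 - 275) = √(-5 - 275) = √(-280) = 2*I*√70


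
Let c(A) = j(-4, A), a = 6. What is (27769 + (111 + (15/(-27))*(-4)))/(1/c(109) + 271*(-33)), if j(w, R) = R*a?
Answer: -54704920/17546163 ≈ -3.1178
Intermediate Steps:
j(w, R) = 6*R (j(w, R) = R*6 = 6*R)
c(A) = 6*A
(27769 + (111 + (15/(-27))*(-4)))/(1/c(109) + 271*(-33)) = (27769 + (111 + (15/(-27))*(-4)))/(1/(6*109) + 271*(-33)) = (27769 + (111 + (15*(-1/27))*(-4)))/(1/654 - 8943) = (27769 + (111 - 5/9*(-4)))/(1/654 - 8943) = (27769 + (111 + 20/9))/(-5848721/654) = (27769 + 1019/9)*(-654/5848721) = (250940/9)*(-654/5848721) = -54704920/17546163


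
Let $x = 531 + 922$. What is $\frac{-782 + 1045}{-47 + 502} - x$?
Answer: $- \frac{660852}{455} \approx -1452.4$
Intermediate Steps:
$x = 1453$
$\frac{-782 + 1045}{-47 + 502} - x = \frac{-782 + 1045}{-47 + 502} - 1453 = \frac{263}{455} - 1453 = - \frac{660852}{455}$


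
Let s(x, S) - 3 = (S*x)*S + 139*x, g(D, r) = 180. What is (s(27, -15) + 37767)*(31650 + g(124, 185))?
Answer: 1515044340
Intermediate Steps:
s(x, S) = 3 + 139*x + x*S**2 (s(x, S) = 3 + ((S*x)*S + 139*x) = 3 + (x*S**2 + 139*x) = 3 + (139*x + x*S**2) = 3 + 139*x + x*S**2)
(s(27, -15) + 37767)*(31650 + g(124, 185)) = ((3 + 139*27 + 27*(-15)**2) + 37767)*(31650 + 180) = ((3 + 3753 + 27*225) + 37767)*31830 = ((3 + 3753 + 6075) + 37767)*31830 = (9831 + 37767)*31830 = 47598*31830 = 1515044340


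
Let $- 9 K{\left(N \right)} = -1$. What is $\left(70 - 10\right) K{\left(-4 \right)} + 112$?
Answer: $\frac{356}{3} \approx 118.67$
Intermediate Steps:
$K{\left(N \right)} = \frac{1}{9}$ ($K{\left(N \right)} = \left(- \frac{1}{9}\right) \left(-1\right) = \frac{1}{9}$)
$\left(70 - 10\right) K{\left(-4 \right)} + 112 = \left(70 - 10\right) \frac{1}{9} + 112 = 60 \cdot \frac{1}{9} + 112 = \frac{20}{3} + 112 = \frac{356}{3}$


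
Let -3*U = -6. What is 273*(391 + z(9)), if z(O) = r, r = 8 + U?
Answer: 109473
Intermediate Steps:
U = 2 (U = -⅓*(-6) = 2)
r = 10 (r = 8 + 2 = 10)
z(O) = 10
273*(391 + z(9)) = 273*(391 + 10) = 273*401 = 109473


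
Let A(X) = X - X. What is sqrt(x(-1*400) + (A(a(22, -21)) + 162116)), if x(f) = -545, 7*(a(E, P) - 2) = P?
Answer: sqrt(161571) ≈ 401.96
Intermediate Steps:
a(E, P) = 2 + P/7
A(X) = 0
sqrt(x(-1*400) + (A(a(22, -21)) + 162116)) = sqrt(-545 + (0 + 162116)) = sqrt(-545 + 162116) = sqrt(161571)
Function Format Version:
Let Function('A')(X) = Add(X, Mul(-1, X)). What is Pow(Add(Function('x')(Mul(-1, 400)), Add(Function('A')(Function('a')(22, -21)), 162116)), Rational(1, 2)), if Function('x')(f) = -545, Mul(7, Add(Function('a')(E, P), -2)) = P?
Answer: Pow(161571, Rational(1, 2)) ≈ 401.96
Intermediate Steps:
Function('a')(E, P) = Add(2, Mul(Rational(1, 7), P))
Function('A')(X) = 0
Pow(Add(Function('x')(Mul(-1, 400)), Add(Function('A')(Function('a')(22, -21)), 162116)), Rational(1, 2)) = Pow(Add(-545, Add(0, 162116)), Rational(1, 2)) = Pow(Add(-545, 162116), Rational(1, 2)) = Pow(161571, Rational(1, 2))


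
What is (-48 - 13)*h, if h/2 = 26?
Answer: -3172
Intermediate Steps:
h = 52 (h = 2*26 = 52)
(-48 - 13)*h = (-48 - 13)*52 = -61*52 = -3172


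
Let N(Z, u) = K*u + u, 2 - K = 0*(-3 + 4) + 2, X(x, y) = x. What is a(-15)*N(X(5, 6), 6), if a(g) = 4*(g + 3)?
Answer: -288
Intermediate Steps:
a(g) = 12 + 4*g (a(g) = 4*(3 + g) = 12 + 4*g)
K = 0 (K = 2 - (0*(-3 + 4) + 2) = 2 - (0*1 + 2) = 2 - (0 + 2) = 2 - 1*2 = 2 - 2 = 0)
N(Z, u) = u (N(Z, u) = 0*u + u = 0 + u = u)
a(-15)*N(X(5, 6), 6) = (12 + 4*(-15))*6 = (12 - 60)*6 = -48*6 = -288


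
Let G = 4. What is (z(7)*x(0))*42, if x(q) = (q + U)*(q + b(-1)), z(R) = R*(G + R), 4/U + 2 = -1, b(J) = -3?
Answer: 12936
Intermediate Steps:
U = -4/3 (U = 4/(-2 - 1) = 4/(-3) = 4*(-⅓) = -4/3 ≈ -1.3333)
z(R) = R*(4 + R)
x(q) = (-3 + q)*(-4/3 + q) (x(q) = (q - 4/3)*(q - 3) = (-4/3 + q)*(-3 + q) = (-3 + q)*(-4/3 + q))
(z(7)*x(0))*42 = ((7*(4 + 7))*(4 + 0² - 13/3*0))*42 = ((7*11)*(4 + 0 + 0))*42 = (77*4)*42 = 308*42 = 12936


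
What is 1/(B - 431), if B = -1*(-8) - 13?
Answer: -1/436 ≈ -0.0022936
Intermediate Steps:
B = -5 (B = 8 - 13 = -5)
1/(B - 431) = 1/(-5 - 431) = 1/(-436) = -1/436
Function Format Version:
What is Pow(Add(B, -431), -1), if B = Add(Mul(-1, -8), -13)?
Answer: Rational(-1, 436) ≈ -0.0022936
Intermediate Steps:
B = -5 (B = Add(8, -13) = -5)
Pow(Add(B, -431), -1) = Pow(Add(-5, -431), -1) = Pow(-436, -1) = Rational(-1, 436)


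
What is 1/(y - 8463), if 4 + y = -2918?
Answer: -1/11385 ≈ -8.7835e-5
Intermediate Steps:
y = -2922 (y = -4 - 2918 = -2922)
1/(y - 8463) = 1/(-2922 - 8463) = 1/(-11385) = -1/11385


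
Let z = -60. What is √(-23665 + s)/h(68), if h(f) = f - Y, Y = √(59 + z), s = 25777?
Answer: 8*√33*(68 + I)/4625 ≈ 0.67568 + 0.0099365*I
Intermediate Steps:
Y = I (Y = √(59 - 60) = √(-1) = I ≈ 1.0*I)
h(f) = f - I
√(-23665 + s)/h(68) = √(-23665 + 25777)/(68 - I) = √2112*((68 + I)/4625) = (8*√33)*((68 + I)/4625) = 8*√33*(68 + I)/4625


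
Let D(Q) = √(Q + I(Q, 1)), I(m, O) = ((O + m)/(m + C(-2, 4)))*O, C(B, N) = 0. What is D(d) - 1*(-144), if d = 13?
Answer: 144 + √2379/13 ≈ 147.75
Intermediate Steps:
I(m, O) = O*(O + m)/m (I(m, O) = ((O + m)/(m + 0))*O = ((O + m)/m)*O = O*(O + m)/m)
D(Q) = √(Q + (1 + Q)/Q) (D(Q) = √(Q + 1*(1 + Q)/Q) = √(Q + (1 + Q)/Q))
D(d) - 1*(-144) = √(1 + 13 + 1/13) - 1*(-144) = √(1 + 13 + 1/13) + 144 = √(183/13) + 144 = √2379/13 + 144 = 144 + √2379/13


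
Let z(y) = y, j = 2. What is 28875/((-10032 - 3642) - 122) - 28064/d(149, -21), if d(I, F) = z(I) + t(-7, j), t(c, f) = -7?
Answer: -195635597/979516 ≈ -199.73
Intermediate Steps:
d(I, F) = -7 + I (d(I, F) = I - 7 = -7 + I)
28875/((-10032 - 3642) - 122) - 28064/d(149, -21) = 28875/((-10032 - 3642) - 122) - 28064/(-7 + 149) = 28875/(-13674 - 122) - 28064/142 = 28875/(-13796) - 28064*1/142 = 28875*(-1/13796) - 14032/71 = -28875/13796 - 14032/71 = -195635597/979516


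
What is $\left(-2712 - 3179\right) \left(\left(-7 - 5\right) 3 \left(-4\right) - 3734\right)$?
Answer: $21148690$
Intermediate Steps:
$\left(-2712 - 3179\right) \left(\left(-7 - 5\right) 3 \left(-4\right) - 3734\right) = - 5891 \left(\left(-7 - 5\right) 3 \left(-4\right) - 3734\right) = - 5891 \left(\left(-12\right) 3 \left(-4\right) - 3734\right) = - 5891 \left(\left(-36\right) \left(-4\right) - 3734\right) = - 5891 \left(144 - 3734\right) = \left(-5891\right) \left(-3590\right) = 21148690$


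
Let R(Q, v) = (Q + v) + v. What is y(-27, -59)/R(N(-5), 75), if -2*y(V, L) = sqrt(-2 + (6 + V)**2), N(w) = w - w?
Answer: -sqrt(439)/300 ≈ -0.069841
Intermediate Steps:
N(w) = 0
R(Q, v) = Q + 2*v
y(V, L) = -sqrt(-2 + (6 + V)**2)/2
y(-27, -59)/R(N(-5), 75) = (-sqrt(-2 + (6 - 27)**2)/2)/(0 + 2*75) = (-sqrt(-2 + (-21)**2)/2)/(0 + 150) = -sqrt(-2 + 441)/2/150 = -sqrt(439)/2*(1/150) = -sqrt(439)/300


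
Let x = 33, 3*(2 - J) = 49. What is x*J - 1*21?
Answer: -494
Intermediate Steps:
J = -43/3 (J = 2 - ⅓*49 = 2 - 49/3 = -43/3 ≈ -14.333)
x*J - 1*21 = 33*(-43/3) - 1*21 = -473 - 21 = -494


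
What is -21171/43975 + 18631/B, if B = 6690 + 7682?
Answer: 515028613/632008700 ≈ 0.81491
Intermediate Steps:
B = 14372
-21171/43975 + 18631/B = -21171/43975 + 18631/14372 = 515028613/632008700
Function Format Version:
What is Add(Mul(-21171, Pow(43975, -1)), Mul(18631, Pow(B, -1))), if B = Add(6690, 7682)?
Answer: Rational(515028613, 632008700) ≈ 0.81491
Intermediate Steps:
B = 14372
Add(Mul(-21171, Pow(43975, -1)), Mul(18631, Pow(B, -1))) = Add(Mul(-21171, Pow(43975, -1)), Mul(18631, Pow(14372, -1))) = Add(Mul(-21171, Rational(1, 43975)), Mul(18631, Rational(1, 14372))) = Add(Rational(-21171, 43975), Rational(18631, 14372)) = Rational(515028613, 632008700)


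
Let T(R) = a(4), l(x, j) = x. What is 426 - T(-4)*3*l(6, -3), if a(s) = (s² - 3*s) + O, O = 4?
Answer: 282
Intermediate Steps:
a(s) = 4 + s² - 3*s (a(s) = (s² - 3*s) + 4 = 4 + s² - 3*s)
T(R) = 8 (T(R) = 4 + 4² - 3*4 = 4 + 16 - 12 = 8)
426 - T(-4)*3*l(6, -3) = 426 - 8*3*6 = 426 - 24*6 = 426 - 1*144 = 426 - 144 = 282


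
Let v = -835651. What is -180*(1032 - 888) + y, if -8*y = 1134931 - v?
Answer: -1088971/4 ≈ -2.7224e+5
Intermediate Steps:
y = -985291/4 (y = -(1134931 - 1*(-835651))/8 = -(1134931 + 835651)/8 = -⅛*1970582 = -985291/4 ≈ -2.4632e+5)
-180*(1032 - 888) + y = -180*(1032 - 888) - 985291/4 = -180*144 - 985291/4 = -25920 - 985291/4 = -1088971/4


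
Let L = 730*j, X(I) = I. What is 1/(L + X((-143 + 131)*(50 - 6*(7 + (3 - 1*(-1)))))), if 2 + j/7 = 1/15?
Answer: -3/29062 ≈ -0.00010323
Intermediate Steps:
j = -203/15 (j = -14 + 7/15 = -203/15 ≈ -13.533)
L = -29638/3 (L = 730*(-203/15) = -29638/3 ≈ -9879.3)
1/(L + X((-143 + 131)*(50 - 6*(7 + (3 - 1*(-1)))))) = 1/(-29638/3 + (-143 + 131)*(50 - 6*(7 + (3 - 1*(-1))))) = 1/(-29638/3 - 12*(50 - 6*(7 + (3 + 1)))) = 1/(-29638/3 - 12*(50 - 6*(7 + 4))) = 1/(-29638/3 - 12*(50 - 6*11)) = 1/(-29638/3 - 12*(50 - 66)) = 1/(-29638/3 - 12*(-16)) = 1/(-29638/3 + 192) = 1/(-29062/3) = -3/29062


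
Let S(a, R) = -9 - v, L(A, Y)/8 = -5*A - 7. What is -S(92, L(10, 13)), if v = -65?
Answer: -56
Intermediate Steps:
L(A, Y) = -56 - 40*A (L(A, Y) = 8*(-5*A - 7) = 8*(-7 - 5*A) = -56 - 40*A)
S(a, R) = 56 (S(a, R) = -9 - 1*(-65) = -9 + 65 = 56)
-S(92, L(10, 13)) = -1*56 = -56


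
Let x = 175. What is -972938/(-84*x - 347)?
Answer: 972938/15047 ≈ 64.660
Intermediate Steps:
-972938/(-84*x - 347) = -972938/(-84*175 - 347) = -972938/(-14700 - 347) = -972938/(-15047) = -972938*(-1/15047) = 972938/15047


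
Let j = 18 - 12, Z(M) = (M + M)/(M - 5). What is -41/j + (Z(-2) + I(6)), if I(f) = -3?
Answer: -389/42 ≈ -9.2619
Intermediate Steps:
Z(M) = 2*M/(-5 + M) (Z(M) = (2*M)/(-5 + M) = 2*M/(-5 + M))
j = 6
-41/j + (Z(-2) + I(6)) = -41/6 + (2*(-2)/(-5 - 2) - 3) = -41*⅙ + (2*(-2)/(-7) - 3) = -41/6 + (2*(-2)*(-⅐) - 3) = -41/6 + (4/7 - 3) = -41/6 - 17/7 = -389/42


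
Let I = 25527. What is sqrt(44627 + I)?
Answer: sqrt(70154) ≈ 264.87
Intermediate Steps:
sqrt(44627 + I) = sqrt(44627 + 25527) = sqrt(70154)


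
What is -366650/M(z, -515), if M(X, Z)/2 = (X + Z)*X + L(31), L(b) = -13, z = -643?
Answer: -183325/744581 ≈ -0.24621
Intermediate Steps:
M(X, Z) = -26 + 2*X*(X + Z) (M(X, Z) = 2*((X + Z)*X - 13) = 2*(X*(X + Z) - 13) = 2*(-13 + X*(X + Z)) = -26 + 2*X*(X + Z))
-366650/M(z, -515) = -366650/(-26 + 2*(-643)² + 2*(-643)*(-515)) = -366650/(-26 + 2*413449 + 662290) = -366650/(-26 + 826898 + 662290) = -366650/1489162 = -366650*1/1489162 = -183325/744581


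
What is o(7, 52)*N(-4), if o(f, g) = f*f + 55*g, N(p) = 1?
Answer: 2909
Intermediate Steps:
o(f, g) = f**2 + 55*g
o(7, 52)*N(-4) = (7**2 + 55*52)*1 = (49 + 2860)*1 = 2909*1 = 2909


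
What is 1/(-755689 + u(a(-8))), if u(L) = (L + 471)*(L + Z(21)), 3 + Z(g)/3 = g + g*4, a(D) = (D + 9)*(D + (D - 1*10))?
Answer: -1/631089 ≈ -1.5846e-6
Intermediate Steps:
a(D) = (-10 + 2*D)*(9 + D) (a(D) = (9 + D)*(D + (D - 10)) = (9 + D)*(D + (-10 + D)) = (9 + D)*(-10 + 2*D) = (-10 + 2*D)*(9 + D))
Z(g) = -9 + 15*g (Z(g) = -9 + 3*(g + g*4) = -9 + 3*(g + 4*g) = -9 + 3*(5*g) = -9 + 15*g)
u(L) = (306 + L)*(471 + L) (u(L) = (L + 471)*(L + (-9 + 15*21)) = (471 + L)*(L + (-9 + 315)) = (471 + L)*(L + 306) = (471 + L)*(306 + L) = (306 + L)*(471 + L))
1/(-755689 + u(a(-8))) = 1/(-755689 + (144126 + (-90 + 2*(-8)**2 + 8*(-8))**2 + 777*(-90 + 2*(-8)**2 + 8*(-8)))) = 1/(-755689 + (144126 + (-90 + 2*64 - 64)**2 + 777*(-90 + 2*64 - 64))) = 1/(-755689 + (144126 + (-90 + 128 - 64)**2 + 777*(-90 + 128 - 64))) = 1/(-755689 + (144126 + (-26)**2 + 777*(-26))) = 1/(-755689 + (144126 + 676 - 20202)) = 1/(-755689 + 124600) = 1/(-631089) = -1/631089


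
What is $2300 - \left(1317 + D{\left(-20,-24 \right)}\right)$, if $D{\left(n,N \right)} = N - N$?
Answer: $983$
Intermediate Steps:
$D{\left(n,N \right)} = 0$
$2300 - \left(1317 + D{\left(-20,-24 \right)}\right) = 2300 - \left(1317 + 0\right) = 2300 - 1317 = 983$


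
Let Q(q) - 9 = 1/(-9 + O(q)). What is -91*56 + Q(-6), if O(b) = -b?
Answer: -15262/3 ≈ -5087.3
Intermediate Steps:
Q(q) = 9 + 1/(-9 - q)
-91*56 + Q(-6) = -91*56 + (80 + 9*(-6))/(9 - 6) = -5096 + (80 - 54)/3 = -5096 + (1/3)*26 = -5096 + 26/3 = -15262/3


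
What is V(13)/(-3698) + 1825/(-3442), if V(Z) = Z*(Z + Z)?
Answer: -3956123/6364258 ≈ -0.62162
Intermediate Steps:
V(Z) = 2*Z² (V(Z) = Z*(2*Z) = 2*Z²)
V(13)/(-3698) + 1825/(-3442) = (2*13²)/(-3698) + 1825/(-3442) = (2*169)*(-1/3698) + 1825*(-1/3442) = 338*(-1/3698) - 1825/3442 = -169/1849 - 1825/3442 = -3956123/6364258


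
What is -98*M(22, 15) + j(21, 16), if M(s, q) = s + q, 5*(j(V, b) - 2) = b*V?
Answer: -17784/5 ≈ -3556.8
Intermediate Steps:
j(V, b) = 2 + V*b/5 (j(V, b) = 2 + (b*V)/5 = 2 + (V*b)/5 = 2 + V*b/5)
M(s, q) = q + s
-98*M(22, 15) + j(21, 16) = -98*(15 + 22) + (2 + (⅕)*21*16) = -98*37 + (2 + 336/5) = -3626 + 346/5 = -17784/5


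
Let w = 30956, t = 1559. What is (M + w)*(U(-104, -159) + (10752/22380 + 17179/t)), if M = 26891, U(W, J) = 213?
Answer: 37759088611938/2907535 ≈ 1.2987e+7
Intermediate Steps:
(M + w)*(U(-104, -159) + (10752/22380 + 17179/t)) = (26891 + 30956)*(213 + (10752/22380 + 17179/1559)) = 57847*(213 + (10752*(1/22380) + 17179*(1/1559))) = 57847*(213 + (896/1865 + 17179/1559)) = 57847*(213 + 33435699/2907535) = 57847*(652740654/2907535) = 37759088611938/2907535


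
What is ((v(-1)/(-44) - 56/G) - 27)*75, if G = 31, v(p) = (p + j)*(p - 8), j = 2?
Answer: -2925975/1364 ≈ -2145.1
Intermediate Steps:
v(p) = (-8 + p)*(2 + p) (v(p) = (p + 2)*(p - 8) = (2 + p)*(-8 + p) = (-8 + p)*(2 + p))
((v(-1)/(-44) - 56/G) - 27)*75 = (((-16 + (-1)² - 6*(-1))/(-44) - 56/31) - 27)*75 = (((-16 + 1 + 6)*(-1/44) - 56*1/31) - 27)*75 = ((-9*(-1/44) - 56/31) - 27)*75 = ((9/44 - 56/31) - 27)*75 = (-2185/1364 - 27)*75 = -39013/1364*75 = -2925975/1364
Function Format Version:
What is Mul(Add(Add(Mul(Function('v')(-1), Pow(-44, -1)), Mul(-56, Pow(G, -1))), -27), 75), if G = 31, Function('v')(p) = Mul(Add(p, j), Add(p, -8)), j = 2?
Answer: Rational(-2925975, 1364) ≈ -2145.1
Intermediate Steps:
Function('v')(p) = Mul(Add(-8, p), Add(2, p)) (Function('v')(p) = Mul(Add(p, 2), Add(p, -8)) = Mul(Add(2, p), Add(-8, p)) = Mul(Add(-8, p), Add(2, p)))
Mul(Add(Add(Mul(Function('v')(-1), Pow(-44, -1)), Mul(-56, Pow(G, -1))), -27), 75) = Mul(Add(Add(Mul(Add(-16, Pow(-1, 2), Mul(-6, -1)), Pow(-44, -1)), Mul(-56, Pow(31, -1))), -27), 75) = Mul(Add(Add(Mul(Add(-16, 1, 6), Rational(-1, 44)), Mul(-56, Rational(1, 31))), -27), 75) = Mul(Add(Add(Mul(-9, Rational(-1, 44)), Rational(-56, 31)), -27), 75) = Mul(Add(Add(Rational(9, 44), Rational(-56, 31)), -27), 75) = Mul(Add(Rational(-2185, 1364), -27), 75) = Mul(Rational(-39013, 1364), 75) = Rational(-2925975, 1364)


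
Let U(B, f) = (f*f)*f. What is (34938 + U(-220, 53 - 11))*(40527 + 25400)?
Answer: 7187757102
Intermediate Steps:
U(B, f) = f**3 (U(B, f) = f**2*f = f**3)
(34938 + U(-220, 53 - 11))*(40527 + 25400) = (34938 + (53 - 11)**3)*(40527 + 25400) = (34938 + 42**3)*65927 = (34938 + 74088)*65927 = 109026*65927 = 7187757102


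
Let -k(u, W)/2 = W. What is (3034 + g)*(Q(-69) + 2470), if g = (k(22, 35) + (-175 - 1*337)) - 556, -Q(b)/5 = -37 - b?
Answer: 4379760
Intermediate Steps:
Q(b) = 185 + 5*b (Q(b) = -5*(-37 - b) = 185 + 5*b)
k(u, W) = -2*W
g = -1138 (g = (-2*35 + (-175 - 1*337)) - 556 = (-70 + (-175 - 337)) - 556 = (-70 - 512) - 556 = -582 - 556 = -1138)
(3034 + g)*(Q(-69) + 2470) = (3034 - 1138)*((185 + 5*(-69)) + 2470) = 1896*((185 - 345) + 2470) = 1896*(-160 + 2470) = 1896*2310 = 4379760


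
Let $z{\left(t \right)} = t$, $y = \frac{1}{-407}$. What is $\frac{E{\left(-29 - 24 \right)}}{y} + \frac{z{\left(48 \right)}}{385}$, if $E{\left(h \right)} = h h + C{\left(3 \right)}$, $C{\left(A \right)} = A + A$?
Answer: $- \frac{441096377}{385} \approx -1.1457 \cdot 10^{6}$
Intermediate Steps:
$C{\left(A \right)} = 2 A$
$y = - \frac{1}{407} \approx -0.002457$
$E{\left(h \right)} = 6 + h^{2}$ ($E{\left(h \right)} = h h + 2 \cdot 3 = h^{2} + 6 = 6 + h^{2}$)
$\frac{E{\left(-29 - 24 \right)}}{y} + \frac{z{\left(48 \right)}}{385} = \frac{6 + \left(-29 - 24\right)^{2}}{- \frac{1}{407}} + \frac{48}{385} = \left(6 + \left(-53\right)^{2}\right) \left(-407\right) + 48 \cdot \frac{1}{385} = \left(6 + 2809\right) \left(-407\right) + \frac{48}{385} = 2815 \left(-407\right) + \frac{48}{385} = -1145705 + \frac{48}{385} = - \frac{441096377}{385}$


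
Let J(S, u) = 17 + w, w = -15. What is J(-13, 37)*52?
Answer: 104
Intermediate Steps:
J(S, u) = 2 (J(S, u) = 17 - 15 = 2)
J(-13, 37)*52 = 2*52 = 104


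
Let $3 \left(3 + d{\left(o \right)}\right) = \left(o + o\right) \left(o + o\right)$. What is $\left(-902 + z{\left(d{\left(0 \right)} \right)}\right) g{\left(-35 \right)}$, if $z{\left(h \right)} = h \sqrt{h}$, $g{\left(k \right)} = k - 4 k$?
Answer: $-94710 - 315 i \sqrt{3} \approx -94710.0 - 545.6 i$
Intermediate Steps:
$d{\left(o \right)} = -3 + \frac{4 o^{2}}{3}$ ($d{\left(o \right)} = -3 + \frac{\left(o + o\right) \left(o + o\right)}{3} = -3 + \frac{2 o 2 o}{3} = -3 + \frac{4 o^{2}}{3}$)
$g{\left(k \right)} = - 3 k$
$z{\left(h \right)} = h^{\frac{3}{2}}$
$\left(-902 + z{\left(d{\left(0 \right)} \right)}\right) g{\left(-35 \right)} = \left(-902 + \left(-3 + \frac{4 \cdot 0^{2}}{3}\right)^{\frac{3}{2}}\right) \left(\left(-3\right) \left(-35\right)\right) = \left(-902 + \left(-3 + \frac{4}{3} \cdot 0\right)^{\frac{3}{2}}\right) 105 = \left(-902 + \left(-3 + 0\right)^{\frac{3}{2}}\right) 105 = \left(-902 + \left(-3\right)^{\frac{3}{2}}\right) 105 = \left(-902 - 3 i \sqrt{3}\right) 105 = -94710 - 315 i \sqrt{3}$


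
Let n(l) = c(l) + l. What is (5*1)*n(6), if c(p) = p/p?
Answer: 35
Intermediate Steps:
c(p) = 1
n(l) = 1 + l
(5*1)*n(6) = (5*1)*(1 + 6) = 5*7 = 35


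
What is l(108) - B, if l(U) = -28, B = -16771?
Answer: 16743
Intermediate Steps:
l(108) - B = -28 - 1*(-16771) = -28 + 16771 = 16743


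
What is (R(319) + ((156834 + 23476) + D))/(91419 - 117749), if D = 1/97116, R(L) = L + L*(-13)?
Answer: -17139225913/2557064280 ≈ -6.7027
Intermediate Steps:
R(L) = -12*L (R(L) = L - 13*L = -12*L)
D = 1/97116 ≈ 1.0297e-5
(R(319) + ((156834 + 23476) + D))/(91419 - 117749) = (-12*319 + ((156834 + 23476) + 1/97116))/(91419 - 117749) = (-3828 + (180310 + 1/97116))/(-26330) = (-3828 + 17510985961/97116)*(-1/26330) = (17139225913/97116)*(-1/26330) = -17139225913/2557064280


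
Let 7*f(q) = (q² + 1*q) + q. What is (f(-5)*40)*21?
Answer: 1800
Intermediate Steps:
f(q) = q²/7 + 2*q/7 (f(q) = ((q² + 1*q) + q)/7 = ((q² + q) + q)/7 = ((q + q²) + q)/7 = (q² + 2*q)/7 = q²/7 + 2*q/7)
(f(-5)*40)*21 = (((⅐)*(-5)*(2 - 5))*40)*21 = (((⅐)*(-5)*(-3))*40)*21 = ((15/7)*40)*21 = (600/7)*21 = 1800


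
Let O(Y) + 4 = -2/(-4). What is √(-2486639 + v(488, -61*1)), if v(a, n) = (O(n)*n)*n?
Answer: 5*I*√399946/2 ≈ 1581.0*I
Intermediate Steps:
O(Y) = -7/2 (O(Y) = -4 - 2/(-4) = -4 - 2*(-¼) = -4 + ½ = -7/2)
v(a, n) = -7*n²/2 (v(a, n) = (-7*n/2)*n = -7*n²/2)
√(-2486639 + v(488, -61*1)) = √(-2486639 - 7*(-61*1)²/2) = √(-2486639 - 7/2*(-61)²) = √(-2486639 - 7/2*3721) = √(-2486639 - 26047/2) = √(-4999325/2) = 5*I*√399946/2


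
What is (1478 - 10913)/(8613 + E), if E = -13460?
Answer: 255/131 ≈ 1.9466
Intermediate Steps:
(1478 - 10913)/(8613 + E) = (1478 - 10913)/(8613 - 13460) = -9435/(-4847) = -9435*(-1/4847) = 255/131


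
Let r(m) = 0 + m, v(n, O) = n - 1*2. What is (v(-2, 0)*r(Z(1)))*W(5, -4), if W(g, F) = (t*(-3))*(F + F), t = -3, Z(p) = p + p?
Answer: 576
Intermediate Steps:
Z(p) = 2*p
v(n, O) = -2 + n (v(n, O) = n - 2 = -2 + n)
r(m) = m
W(g, F) = 18*F (W(g, F) = (-3*(-3))*(F + F) = 9*(2*F) = 18*F)
(v(-2, 0)*r(Z(1)))*W(5, -4) = ((-2 - 2)*(2*1))*(18*(-4)) = -4*2*(-72) = -8*(-72) = 576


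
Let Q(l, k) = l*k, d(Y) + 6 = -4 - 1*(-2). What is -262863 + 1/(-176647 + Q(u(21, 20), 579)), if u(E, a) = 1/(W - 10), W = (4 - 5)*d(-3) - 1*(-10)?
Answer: -371319485219/1412597 ≈ -2.6286e+5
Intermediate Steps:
d(Y) = -8 (d(Y) = -6 + (-4 - 1*(-2)) = -6 + (-4 + 2) = -6 - 2 = -8)
W = 18 (W = (4 - 5)*(-8) - 1*(-10) = -1*(-8) + 10 = 8 + 10 = 18)
u(E, a) = ⅛ (u(E, a) = 1/(18 - 10) = 1/8 = ⅛)
Q(l, k) = k*l
-262863 + 1/(-176647 + Q(u(21, 20), 579)) = -262863 + 1/(-176647 + 579*(⅛)) = -262863 + 1/(-176647 + 579/8) = -262863 + 1/(-1412597/8) = -262863 - 8/1412597 = -371319485219/1412597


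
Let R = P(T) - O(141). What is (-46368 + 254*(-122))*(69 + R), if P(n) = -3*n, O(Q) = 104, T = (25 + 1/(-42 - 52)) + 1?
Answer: 410721682/47 ≈ 8.7388e+6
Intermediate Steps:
T = 2443/94 (T = (25 + 1/(-94)) + 1 = (25 - 1/94) + 1 = 2349/94 + 1 = 2443/94 ≈ 25.989)
R = -17105/94 (R = -3*2443/94 - 1*104 = -7329/94 - 104 = -17105/94 ≈ -181.97)
(-46368 + 254*(-122))*(69 + R) = (-46368 + 254*(-122))*(69 - 17105/94) = (-46368 - 30988)*(-10619/94) = -77356*(-10619/94) = 410721682/47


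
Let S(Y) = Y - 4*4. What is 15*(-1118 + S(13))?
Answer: -16815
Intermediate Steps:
S(Y) = -16 + Y (S(Y) = Y - 16 = -16 + Y)
15*(-1118 + S(13)) = 15*(-1118 + (-16 + 13)) = 15*(-1118 - 3) = 15*(-1121) = -16815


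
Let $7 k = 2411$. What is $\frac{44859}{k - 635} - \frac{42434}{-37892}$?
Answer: $- \frac{492177910}{3211347} \approx -153.26$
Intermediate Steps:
$k = \frac{2411}{7}$ ($k = \frac{1}{7} \cdot 2411 = \frac{2411}{7} \approx 344.43$)
$\frac{44859}{k - 635} - \frac{42434}{-37892} = \frac{44859}{\frac{2411}{7} - 635} - \frac{42434}{-37892} = \frac{44859}{- \frac{2034}{7}} - - \frac{21217}{18946} = 44859 \left(- \frac{7}{2034}\right) + \frac{21217}{18946} = - \frac{104671}{678} + \frac{21217}{18946} = - \frac{492177910}{3211347}$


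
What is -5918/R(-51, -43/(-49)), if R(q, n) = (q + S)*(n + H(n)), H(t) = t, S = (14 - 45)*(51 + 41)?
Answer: 144991/124829 ≈ 1.1615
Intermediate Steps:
S = -2852 (S = -31*92 = -2852)
R(q, n) = 2*n*(-2852 + q) (R(q, n) = (q - 2852)*(n + n) = (-2852 + q)*(2*n) = 2*n*(-2852 + q))
-5918/R(-51, -43/(-49)) = -5918*49/(86*(-2852 - 51)) = -5918/(2*(-43*(-1/49))*(-2903)) = -5918/(2*(43/49)*(-2903)) = -5918/(-249658/49) = -5918*(-49/249658) = 144991/124829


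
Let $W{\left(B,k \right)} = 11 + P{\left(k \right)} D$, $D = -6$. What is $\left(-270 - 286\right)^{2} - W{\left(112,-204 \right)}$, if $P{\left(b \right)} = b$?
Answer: $307901$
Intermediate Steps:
$W{\left(B,k \right)} = 11 - 6 k$ ($W{\left(B,k \right)} = 11 + k \left(-6\right) = 11 - 6 k$)
$\left(-270 - 286\right)^{2} - W{\left(112,-204 \right)} = \left(-270 - 286\right)^{2} - \left(11 - -1224\right) = \left(-556\right)^{2} - \left(11 + 1224\right) = 309136 - 1235 = 307901$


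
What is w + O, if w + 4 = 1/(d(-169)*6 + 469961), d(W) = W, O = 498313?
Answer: 233680510624/468947 ≈ 4.9831e+5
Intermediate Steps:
w = -1875787/468947 (w = -4 + 1/(-169*6 + 469961) = -4 + 1/(-1014 + 469961) = -4 + 1/468947 = -1875787/468947 ≈ -4.0000)
w + O = -1875787/468947 + 498313 = 233680510624/468947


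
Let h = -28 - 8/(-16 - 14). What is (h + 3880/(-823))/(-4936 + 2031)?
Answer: 57224/5123175 ≈ 0.011170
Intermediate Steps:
h = -416/15 (h = -28 - 8/(-30) = -28 - 8*(-1/30) = -28 + 4/15 = -416/15 ≈ -27.733)
(h + 3880/(-823))/(-4936 + 2031) = (-416/15 + 3880/(-823))/(-4936 + 2031) = (-416/15 + 3880*(-1/823))/(-2905) = (-416/15 - 3880/823)*(-1/2905) = -400568/12345*(-1/2905) = 57224/5123175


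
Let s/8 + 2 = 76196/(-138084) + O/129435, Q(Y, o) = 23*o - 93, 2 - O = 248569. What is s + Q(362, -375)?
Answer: -13037951268622/1489408545 ≈ -8753.8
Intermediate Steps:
O = -248567 (O = 2 - 1*248569 = 2 - 248569 = -248567)
Q(Y, o) = -93 + 23*o
s = -53287573312/1489408545 (s = -16 + 8*(76196/(-138084) - 248567/129435) = -16 + 8*(76196*(-1/138084) - 248567*1/129435) = -16 + 8*(-19049/34521 - 248567/129435) = -16 + 8*(-3682129574/1489408545) = -16 - 29457036592/1489408545 = -53287573312/1489408545 ≈ -35.778)
s + Q(362, -375) = -53287573312/1489408545 + (-93 + 23*(-375)) = -53287573312/1489408545 + (-93 - 8625) = -53287573312/1489408545 - 8718 = -13037951268622/1489408545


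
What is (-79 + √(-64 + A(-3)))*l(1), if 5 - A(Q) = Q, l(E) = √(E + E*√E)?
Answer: √2*(-79 + 2*I*√14) ≈ -111.72 + 10.583*I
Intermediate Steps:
l(E) = √(E + E^(3/2))
A(Q) = 5 - Q
(-79 + √(-64 + A(-3)))*l(1) = (-79 + √(-64 + (5 - 1*(-3))))*√(1 + 1^(3/2)) = (-79 + √(-64 + (5 + 3)))*√(1 + 1) = (-79 + √(-64 + 8))*√2 = (-79 + √(-56))*√2 = (-79 + 2*I*√14)*√2 = √2*(-79 + 2*I*√14)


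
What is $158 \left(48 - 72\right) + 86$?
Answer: $-3706$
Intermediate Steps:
$158 \left(48 - 72\right) + 86 = 158 \left(-24\right) + 86 = -3792 + 86 = -3706$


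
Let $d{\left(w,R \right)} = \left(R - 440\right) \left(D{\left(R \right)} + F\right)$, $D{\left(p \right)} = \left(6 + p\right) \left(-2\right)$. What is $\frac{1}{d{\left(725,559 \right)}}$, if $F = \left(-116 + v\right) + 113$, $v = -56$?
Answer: $- \frac{1}{141491} \approx -7.0676 \cdot 10^{-6}$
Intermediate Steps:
$F = -59$ ($F = \left(-116 - 56\right) + 113 = -172 + 113 = -59$)
$D{\left(p \right)} = -12 - 2 p$
$d{\left(w,R \right)} = \left(-440 + R\right) \left(-71 - 2 R\right)$ ($d{\left(w,R \right)} = \left(R - 440\right) \left(\left(-12 - 2 R\right) - 59\right) = \left(-440 + R\right) \left(-71 - 2 R\right)$)
$\frac{1}{d{\left(725,559 \right)}} = \frac{1}{31240 - 2 \cdot 559^{2} + 809 \cdot 559} = \frac{1}{31240 - 624962 + 452231} = \frac{1}{-141491} = - \frac{1}{141491}$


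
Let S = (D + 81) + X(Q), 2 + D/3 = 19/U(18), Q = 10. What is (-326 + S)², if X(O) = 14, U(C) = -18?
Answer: 2076481/36 ≈ 57680.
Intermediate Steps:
D = -55/6 (D = -6 + 3*(19/(-18)) = -6 + 3*(19*(-1/18)) = -6 + 3*(-19/18) = -6 - 19/6 = -55/6 ≈ -9.1667)
S = 515/6 (S = (-55/6 + 81) + 14 = 431/6 + 14 = 515/6 ≈ 85.833)
(-326 + S)² = (-326 + 515/6)² = (-1441/6)² = 2076481/36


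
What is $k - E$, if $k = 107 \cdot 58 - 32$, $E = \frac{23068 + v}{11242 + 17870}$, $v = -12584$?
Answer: $\frac{44931751}{7278} \approx 6173.6$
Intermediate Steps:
$E = \frac{2621}{7278}$ ($E = \frac{23068 - 12584}{11242 + 17870} = \frac{10484}{29112} = 10484 \cdot \frac{1}{29112} = \frac{2621}{7278} \approx 0.36013$)
$k = 6174$ ($k = 6206 - 32 = 6174$)
$k - E = 6174 - \frac{2621}{7278} = \frac{44931751}{7278}$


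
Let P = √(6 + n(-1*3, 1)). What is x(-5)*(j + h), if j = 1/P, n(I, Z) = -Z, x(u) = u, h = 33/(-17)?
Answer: 165/17 - √5 ≈ 7.4698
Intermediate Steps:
h = -33/17 (h = 33*(-1/17) = -33/17 ≈ -1.9412)
P = √5 (P = √(6 - 1*1) = √(6 - 1) = √5 ≈ 2.2361)
j = √5/5 (j = 1/(√5) = √5/5 ≈ 0.44721)
x(-5)*(j + h) = -5*(√5/5 - 33/17) = -5*(-33/17 + √5/5) = 165/17 - √5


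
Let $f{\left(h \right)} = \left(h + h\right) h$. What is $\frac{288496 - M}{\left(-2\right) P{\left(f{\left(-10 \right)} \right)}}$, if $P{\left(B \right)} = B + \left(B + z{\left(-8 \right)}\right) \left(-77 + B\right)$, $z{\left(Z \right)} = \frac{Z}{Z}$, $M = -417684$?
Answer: $- \frac{353090}{24923} \approx -14.167$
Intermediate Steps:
$z{\left(Z \right)} = 1$
$f{\left(h \right)} = 2 h^{2}$ ($f{\left(h \right)} = 2 h h = 2 h^{2}$)
$P{\left(B \right)} = B + \left(1 + B\right) \left(-77 + B\right)$ ($P{\left(B \right)} = B + \left(B + 1\right) \left(-77 + B\right) = B + \left(1 + B\right) \left(-77 + B\right)$)
$\frac{288496 - M}{\left(-2\right) P{\left(f{\left(-10 \right)} \right)}} = \frac{288496 - -417684}{\left(-2\right) \left(-77 + \left(2 \left(-10\right)^{2}\right)^{2} - 75 \cdot 2 \left(-10\right)^{2}\right)} = \frac{288496 + 417684}{\left(-2\right) \left(-77 + \left(2 \cdot 100\right)^{2} - 75 \cdot 2 \cdot 100\right)} = \frac{706180}{\left(-2\right) \left(-77 + 200^{2} - 15000\right)} = \frac{706180}{\left(-2\right) \left(-77 + 40000 - 15000\right)} = \frac{706180}{\left(-2\right) 24923} = \frac{706180}{-49846} = 706180 \left(- \frac{1}{49846}\right) = - \frac{353090}{24923}$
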